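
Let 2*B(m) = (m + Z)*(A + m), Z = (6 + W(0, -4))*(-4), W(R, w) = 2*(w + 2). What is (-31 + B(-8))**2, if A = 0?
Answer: 1089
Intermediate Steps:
W(R, w) = 4 + 2*w (W(R, w) = 2*(2 + w) = 4 + 2*w)
Z = -8 (Z = (6 + (4 + 2*(-4)))*(-4) = (6 + (4 - 8))*(-4) = (6 - 4)*(-4) = 2*(-4) = -8)
B(m) = m*(-8 + m)/2 (B(m) = ((m - 8)*(0 + m))/2 = ((-8 + m)*m)/2 = (m*(-8 + m))/2 = m*(-8 + m)/2)
(-31 + B(-8))**2 = (-31 + (1/2)*(-8)*(-8 - 8))**2 = (-31 + (1/2)*(-8)*(-16))**2 = (-31 + 64)**2 = 33**2 = 1089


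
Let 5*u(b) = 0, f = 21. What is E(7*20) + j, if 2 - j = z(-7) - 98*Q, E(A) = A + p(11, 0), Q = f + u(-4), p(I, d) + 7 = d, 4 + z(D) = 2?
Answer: 2195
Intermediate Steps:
z(D) = -2 (z(D) = -4 + 2 = -2)
u(b) = 0 (u(b) = (1/5)*0 = 0)
p(I, d) = -7 + d
Q = 21 (Q = 21 + 0 = 21)
E(A) = -7 + A (E(A) = A + (-7 + 0) = A - 7 = -7 + A)
j = 2062 (j = 2 - (-2 - 98*21) = 2 - (-2 - 2058) = 2 - 1*(-2060) = 2 + 2060 = 2062)
E(7*20) + j = (-7 + 7*20) + 2062 = (-7 + 140) + 2062 = 133 + 2062 = 2195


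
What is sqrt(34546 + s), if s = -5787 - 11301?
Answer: sqrt(17458) ≈ 132.13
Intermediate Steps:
s = -17088
sqrt(34546 + s) = sqrt(34546 - 17088) = sqrt(17458)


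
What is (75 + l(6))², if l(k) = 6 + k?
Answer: 7569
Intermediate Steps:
(75 + l(6))² = (75 + (6 + 6))² = (75 + 12)² = 87² = 7569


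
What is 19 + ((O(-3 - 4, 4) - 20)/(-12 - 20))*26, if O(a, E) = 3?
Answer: 525/16 ≈ 32.813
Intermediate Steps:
19 + ((O(-3 - 4, 4) - 20)/(-12 - 20))*26 = 19 + ((3 - 20)/(-12 - 20))*26 = 19 - 17/(-32)*26 = 19 - 17*(-1/32)*26 = 19 + (17/32)*26 = 19 + 221/16 = 525/16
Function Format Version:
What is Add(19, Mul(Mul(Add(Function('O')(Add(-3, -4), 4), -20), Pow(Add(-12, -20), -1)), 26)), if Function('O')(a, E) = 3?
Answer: Rational(525, 16) ≈ 32.813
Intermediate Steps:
Add(19, Mul(Mul(Add(Function('O')(Add(-3, -4), 4), -20), Pow(Add(-12, -20), -1)), 26)) = Add(19, Mul(Mul(Add(3, -20), Pow(Add(-12, -20), -1)), 26)) = Add(19, Mul(Mul(-17, Pow(-32, -1)), 26)) = Add(19, Mul(Mul(-17, Rational(-1, 32)), 26)) = Add(19, Mul(Rational(17, 32), 26)) = Add(19, Rational(221, 16)) = Rational(525, 16)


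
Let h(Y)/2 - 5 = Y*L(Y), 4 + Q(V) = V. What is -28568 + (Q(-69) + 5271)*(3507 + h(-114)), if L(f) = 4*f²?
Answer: -61590272898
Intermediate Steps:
Q(V) = -4 + V
h(Y) = 10 + 8*Y³ (h(Y) = 10 + 2*(Y*(4*Y²)) = 10 + 2*(4*Y³) = 10 + 8*Y³)
-28568 + (Q(-69) + 5271)*(3507 + h(-114)) = -28568 + ((-4 - 69) + 5271)*(3507 + (10 + 8*(-114)³)) = -28568 + (-73 + 5271)*(3507 + (10 + 8*(-1481544))) = -28568 + 5198*(3507 + (10 - 11852352)) = -28568 + 5198*(3507 - 11852342) = -28568 + 5198*(-11848835) = -28568 - 61590244330 = -61590272898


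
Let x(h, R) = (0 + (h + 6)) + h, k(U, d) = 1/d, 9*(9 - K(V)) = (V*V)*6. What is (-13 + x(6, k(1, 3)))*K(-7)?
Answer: -355/3 ≈ -118.33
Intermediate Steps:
K(V) = 9 - 2*V²/3 (K(V) = 9 - V*V*6/9 = 9 - V²*6/9 = 9 - 2*V²/3)
x(h, R) = 6 + 2*h (x(h, R) = (0 + (6 + h)) + h = (6 + h) + h = 6 + 2*h)
(-13 + x(6, k(1, 3)))*K(-7) = (-13 + (6 + 2*6))*(9 - ⅔*(-7)²) = (-13 + (6 + 12))*(9 - ⅔*49) = (-13 + 18)*(9 - 98/3) = 5*(-71/3) = -355/3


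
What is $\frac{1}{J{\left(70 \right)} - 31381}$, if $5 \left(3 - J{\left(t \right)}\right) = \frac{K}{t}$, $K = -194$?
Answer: $- \frac{175}{5491053} \approx -3.187 \cdot 10^{-5}$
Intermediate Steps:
$J{\left(t \right)} = 3 + \frac{194}{5 t}$ ($J{\left(t \right)} = 3 - \frac{\left(-194\right) \frac{1}{t}}{5} = 3 + \frac{194}{5 t}$)
$\frac{1}{J{\left(70 \right)} - 31381} = \frac{1}{\left(3 + \frac{194}{5 \cdot 70}\right) - 31381} = \frac{1}{\left(3 + \frac{194}{5} \cdot \frac{1}{70}\right) - 31381} = \frac{1}{\left(3 + \frac{97}{175}\right) - 31381} = \frac{1}{\frac{622}{175} - 31381} = \frac{1}{- \frac{5491053}{175}} = - \frac{175}{5491053}$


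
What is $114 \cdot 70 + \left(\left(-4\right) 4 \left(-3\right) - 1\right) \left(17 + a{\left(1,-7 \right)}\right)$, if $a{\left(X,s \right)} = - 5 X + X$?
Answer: $8591$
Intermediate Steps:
$a{\left(X,s \right)} = - 4 X$
$114 \cdot 70 + \left(\left(-4\right) 4 \left(-3\right) - 1\right) \left(17 + a{\left(1,-7 \right)}\right) = 114 \cdot 70 + \left(\left(-4\right) 4 \left(-3\right) - 1\right) \left(17 - 4\right) = 7980 + \left(\left(-16\right) \left(-3\right) - 1\right) \left(17 - 4\right) = 7980 + \left(48 - 1\right) 13 = 7980 + 47 \cdot 13 = 7980 + 611 = 8591$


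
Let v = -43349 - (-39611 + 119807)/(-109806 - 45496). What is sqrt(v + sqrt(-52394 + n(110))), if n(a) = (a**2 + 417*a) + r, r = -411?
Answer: sqrt(-261377389345751 + 6029677801*sqrt(5165))/77651 ≈ 208.03*I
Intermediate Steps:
n(a) = -411 + a**2 + 417*a (n(a) = (a**2 + 417*a) - 411 = -411 + a**2 + 417*a)
v = -3366053101/77651 (v = -43349 - 80196/(-155302) = -43349 - 80196*(-1)/155302 = -43349 - 1*(-40098/77651) = -43349 + 40098/77651 = -3366053101/77651 ≈ -43349.)
sqrt(v + sqrt(-52394 + n(110))) = sqrt(-3366053101/77651 + sqrt(-52394 + (-411 + 110**2 + 417*110))) = sqrt(-3366053101/77651 + sqrt(-52394 + (-411 + 12100 + 45870))) = sqrt(-3366053101/77651 + sqrt(-52394 + 57559)) = sqrt(-3366053101/77651 + sqrt(5165))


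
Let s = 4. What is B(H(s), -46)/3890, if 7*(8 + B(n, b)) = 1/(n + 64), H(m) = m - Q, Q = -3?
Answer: -795/386666 ≈ -0.0020560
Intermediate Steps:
H(m) = 3 + m (H(m) = m - 1*(-3) = m + 3 = 3 + m)
B(n, b) = -8 + 1/(7*(64 + n)) (B(n, b) = -8 + 1/(7*(n + 64)) = -8 + 1/(7*(64 + n)))
B(H(s), -46)/3890 = ((-3583 - 56*(3 + 4))/(7*(64 + (3 + 4))))/3890 = ((-3583 - 56*7)/(7*(64 + 7)))*(1/3890) = ((1/7)*(-3583 - 392)/71)*(1/3890) = ((1/7)*(1/71)*(-3975))*(1/3890) = -3975/497*1/3890 = -795/386666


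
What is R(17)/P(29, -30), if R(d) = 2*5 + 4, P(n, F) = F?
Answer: -7/15 ≈ -0.46667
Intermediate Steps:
R(d) = 14 (R(d) = 10 + 4 = 14)
R(17)/P(29, -30) = 14/(-30) = 14*(-1/30) = -7/15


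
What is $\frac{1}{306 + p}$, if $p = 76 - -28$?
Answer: $\frac{1}{410} \approx 0.002439$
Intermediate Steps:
$p = 104$ ($p = 76 + 28 = 104$)
$\frac{1}{306 + p} = \frac{1}{306 + 104} = \frac{1}{410}$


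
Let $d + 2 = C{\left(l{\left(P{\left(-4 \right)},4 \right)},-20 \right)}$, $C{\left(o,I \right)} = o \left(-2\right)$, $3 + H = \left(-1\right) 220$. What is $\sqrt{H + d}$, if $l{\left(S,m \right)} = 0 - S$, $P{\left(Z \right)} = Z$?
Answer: $i \sqrt{233} \approx 15.264 i$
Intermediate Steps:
$l{\left(S,m \right)} = - S$
$H = -223$ ($H = -3 - 220 = -223$)
$C{\left(o,I \right)} = - 2 o$
$d = -10$ ($d = -2 - 2 \left(\left(-1\right) \left(-4\right)\right) = -2 - 8 = -10$)
$\sqrt{H + d} = \sqrt{-223 - 10} = \sqrt{-233} = i \sqrt{233}$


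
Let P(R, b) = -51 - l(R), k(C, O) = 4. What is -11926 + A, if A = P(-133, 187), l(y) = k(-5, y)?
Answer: -11981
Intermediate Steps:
l(y) = 4
P(R, b) = -55 (P(R, b) = -51 - 1*4 = -51 - 4 = -55)
A = -55
-11926 + A = -11926 - 55 = -11981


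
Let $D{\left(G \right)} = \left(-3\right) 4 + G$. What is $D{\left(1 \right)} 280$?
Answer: $-3080$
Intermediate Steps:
$D{\left(G \right)} = -12 + G$
$D{\left(1 \right)} 280 = \left(-12 + 1\right) 280 = \left(-11\right) 280 = -3080$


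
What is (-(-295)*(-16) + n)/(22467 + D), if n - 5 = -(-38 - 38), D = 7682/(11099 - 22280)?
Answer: -51868659/251195845 ≈ -0.20649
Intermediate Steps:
D = -7682/11181 (D = 7682/(-11181) = 7682*(-1/11181) = -7682/11181 ≈ -0.68706)
n = 81 (n = 5 - (-38 - 38) = 5 - 1*(-76) = 5 + 76 = 81)
(-(-295)*(-16) + n)/(22467 + D) = (-(-295)*(-16) + 81)/(22467 - 7682/11181) = (-1*4720 + 81)/(251195845/11181) = (-4720 + 81)*(11181/251195845) = -4639*11181/251195845 = -51868659/251195845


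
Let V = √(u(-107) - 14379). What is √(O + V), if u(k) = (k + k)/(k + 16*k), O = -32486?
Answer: √(-9388454 + 17*I*√4155497)/17 ≈ 0.33265 + 180.24*I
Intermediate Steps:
u(k) = 2/17 (u(k) = (2*k)/((17*k)) = (2*k)*(1/(17*k)) = 2/17)
V = I*√4155497/17 (V = √(2/17 - 14379) = √(-244441/17) = I*√4155497/17 ≈ 119.91*I)
√(O + V) = √(-32486 + I*√4155497/17)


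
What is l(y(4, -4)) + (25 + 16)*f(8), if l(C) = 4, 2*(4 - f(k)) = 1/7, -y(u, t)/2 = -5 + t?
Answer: 2311/14 ≈ 165.07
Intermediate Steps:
y(u, t) = 10 - 2*t (y(u, t) = -2*(-5 + t) = 10 - 2*t)
f(k) = 55/14 (f(k) = 4 - ½/7 = 4 - ½*⅐ = 4 - 1/14 = 55/14)
l(y(4, -4)) + (25 + 16)*f(8) = 4 + (25 + 16)*(55/14) = 4 + 41*(55/14) = 4 + 2255/14 = 2311/14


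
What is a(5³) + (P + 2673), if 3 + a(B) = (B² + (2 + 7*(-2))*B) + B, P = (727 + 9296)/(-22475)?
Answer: 380266977/22475 ≈ 16920.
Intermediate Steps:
P = -10023/22475 (P = 10023*(-1/22475) = -10023/22475 ≈ -0.44596)
a(B) = -3 + B² - 11*B (a(B) = -3 + ((B² + (2 + 7*(-2))*B) + B) = -3 + ((B² + (2 - 14)*B) + B) = -3 + ((B² - 12*B) + B) = -3 + (B² - 11*B) = -3 + B² - 11*B)
a(5³) + (P + 2673) = (-3 + (5³)² - 11*5³) + (-10023/22475 + 2673) = (-3 + 125² - 11*125) + 60065652/22475 = (-3 + 15625 - 1375) + 60065652/22475 = 14247 + 60065652/22475 = 380266977/22475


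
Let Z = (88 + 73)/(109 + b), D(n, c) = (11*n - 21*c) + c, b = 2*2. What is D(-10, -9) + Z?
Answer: 8071/113 ≈ 71.425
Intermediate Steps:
b = 4
D(n, c) = -20*c + 11*n (D(n, c) = (-21*c + 11*n) + c = -20*c + 11*n)
Z = 161/113 (Z = (88 + 73)/(109 + 4) = 161/113 ≈ 1.4248)
D(-10, -9) + Z = (-20*(-9) + 11*(-10)) + 161/113 = (180 - 110) + 161/113 = 70 + 161/113 = 8071/113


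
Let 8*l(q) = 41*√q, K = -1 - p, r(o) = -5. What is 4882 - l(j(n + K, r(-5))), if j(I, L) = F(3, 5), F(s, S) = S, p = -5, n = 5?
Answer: 4882 - 41*√5/8 ≈ 4870.5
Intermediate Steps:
K = 4 (K = -1 - 1*(-5) = -1 + 5 = 4)
j(I, L) = 5
l(q) = 41*√q/8 (l(q) = (41*√q)/8 = 41*√q/8)
4882 - l(j(n + K, r(-5))) = 4882 - 41*√5/8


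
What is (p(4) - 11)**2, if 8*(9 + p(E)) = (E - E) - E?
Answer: 1681/4 ≈ 420.25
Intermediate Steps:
p(E) = -9 - E/8 (p(E) = -9 + ((E - E) - E)/8 = -9 + (0 - E)/8 = -9 + (-E)/8 = -9 - E/8)
(p(4) - 11)**2 = ((-9 - 1/8*4) - 11)**2 = ((-9 - 1/2) - 11)**2 = (-19/2 - 11)**2 = (-41/2)**2 = 1681/4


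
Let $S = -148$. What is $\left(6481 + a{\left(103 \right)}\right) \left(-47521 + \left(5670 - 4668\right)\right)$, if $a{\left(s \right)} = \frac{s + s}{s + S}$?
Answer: $- \frac{13557450841}{45} \approx -3.0128 \cdot 10^{8}$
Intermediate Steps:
$a{\left(s \right)} = \frac{2 s}{-148 + s}$ ($a{\left(s \right)} = \frac{s + s}{s - 148} = \frac{2 s}{-148 + s}$)
$\left(6481 + a{\left(103 \right)}\right) \left(-47521 + \left(5670 - 4668\right)\right) = \left(6481 + 2 \cdot 103 \frac{1}{-148 + 103}\right) \left(-47521 + \left(5670 - 4668\right)\right) = \left(6481 + 2 \cdot 103 \frac{1}{-45}\right) \left(-47521 + \left(5670 - 4668\right)\right) = \left(6481 + 2 \cdot 103 \left(- \frac{1}{45}\right)\right) \left(-47521 + 1002\right) = \left(6481 - \frac{206}{45}\right) \left(-46519\right) = \frac{291439}{45} \left(-46519\right) = - \frac{13557450841}{45}$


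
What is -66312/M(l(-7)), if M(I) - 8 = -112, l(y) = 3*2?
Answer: 8289/13 ≈ 637.62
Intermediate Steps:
l(y) = 6
M(I) = -104 (M(I) = 8 - 112 = -104)
-66312/M(l(-7)) = -66312/(-104) = -66312*(-1/104) = 8289/13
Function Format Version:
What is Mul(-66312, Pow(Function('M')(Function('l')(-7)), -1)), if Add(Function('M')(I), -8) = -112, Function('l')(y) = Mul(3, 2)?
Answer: Rational(8289, 13) ≈ 637.62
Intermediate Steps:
Function('l')(y) = 6
Function('M')(I) = -104 (Function('M')(I) = Add(8, -112) = -104)
Mul(-66312, Pow(Function('M')(Function('l')(-7)), -1)) = Mul(-66312, Pow(-104, -1)) = Mul(-66312, Rational(-1, 104)) = Rational(8289, 13)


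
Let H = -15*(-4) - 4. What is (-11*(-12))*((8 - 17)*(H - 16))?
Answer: -47520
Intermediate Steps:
H = 56 (H = -5*(-12) - 4 = 60 - 4 = 56)
(-11*(-12))*((8 - 17)*(H - 16)) = (-11*(-12))*((8 - 17)*(56 - 16)) = 132*(-9*40) = 132*(-360) = -47520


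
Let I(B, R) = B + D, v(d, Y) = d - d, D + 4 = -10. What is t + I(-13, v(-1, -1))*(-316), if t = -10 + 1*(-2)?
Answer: 8520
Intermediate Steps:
D = -14 (D = -4 - 10 = -14)
v(d, Y) = 0
I(B, R) = -14 + B (I(B, R) = B - 14 = -14 + B)
t = -12 (t = -10 - 2 = -12)
t + I(-13, v(-1, -1))*(-316) = -12 + (-14 - 13)*(-316) = -12 - 27*(-316) = -12 + 8532 = 8520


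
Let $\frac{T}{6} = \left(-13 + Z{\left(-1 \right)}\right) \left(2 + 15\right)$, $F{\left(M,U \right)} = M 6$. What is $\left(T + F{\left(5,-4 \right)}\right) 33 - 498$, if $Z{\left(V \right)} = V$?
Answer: $-46632$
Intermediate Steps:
$F{\left(M,U \right)} = 6 M$
$T = -1428$ ($T = 6 \left(-13 - 1\right) \left(2 + 15\right) = 6 \left(\left(-14\right) 17\right) = 6 \left(-238\right) = -1428$)
$\left(T + F{\left(5,-4 \right)}\right) 33 - 498 = \left(-1428 + 6 \cdot 5\right) 33 - 498 = \left(-1428 + 30\right) 33 - 498 = \left(-1398\right) 33 - 498 = -46134 - 498 = -46632$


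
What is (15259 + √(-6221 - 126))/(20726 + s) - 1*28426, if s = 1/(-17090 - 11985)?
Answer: -17129304115849/602608449 + 29075*I*√6347/602608449 ≈ -28425.0 + 0.0038439*I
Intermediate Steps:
s = -1/29075 (s = 1/(-29075) = -1/29075 ≈ -3.4394e-5)
(15259 + √(-6221 - 126))/(20726 + s) - 1*28426 = (15259 + √(-6221 - 126))/(20726 - 1/29075) - 1*28426 = (15259 + √(-6347))/(602608449/29075) - 28426 = (15259 + I*√6347)*(29075/602608449) - 28426 = (443655425/602608449 + 29075*I*√6347/602608449) - 28426 = -17129304115849/602608449 + 29075*I*√6347/602608449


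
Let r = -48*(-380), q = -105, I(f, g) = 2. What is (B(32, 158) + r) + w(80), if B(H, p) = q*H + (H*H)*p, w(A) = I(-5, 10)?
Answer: 176674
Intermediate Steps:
w(A) = 2
r = 18240
B(H, p) = -105*H + p*H² (B(H, p) = -105*H + (H*H)*p = -105*H + H²*p = -105*H + p*H²)
(B(32, 158) + r) + w(80) = (32*(-105 + 32*158) + 18240) + 2 = (32*(-105 + 5056) + 18240) + 2 = (32*4951 + 18240) + 2 = (158432 + 18240) + 2 = 176672 + 2 = 176674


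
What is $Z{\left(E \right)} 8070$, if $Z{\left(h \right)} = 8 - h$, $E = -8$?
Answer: $129120$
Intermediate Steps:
$Z{\left(E \right)} 8070 = \left(8 - -8\right) 8070 = \left(8 + 8\right) 8070 = 16 \cdot 8070 = 129120$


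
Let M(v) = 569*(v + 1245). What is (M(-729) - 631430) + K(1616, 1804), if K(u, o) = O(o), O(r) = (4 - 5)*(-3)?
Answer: -337823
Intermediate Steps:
O(r) = 3 (O(r) = -1*(-3) = 3)
K(u, o) = 3
M(v) = 708405 + 569*v (M(v) = 569*(1245 + v) = 708405 + 569*v)
(M(-729) - 631430) + K(1616, 1804) = ((708405 + 569*(-729)) - 631430) + 3 = ((708405 - 414801) - 631430) + 3 = (293604 - 631430) + 3 = -337826 + 3 = -337823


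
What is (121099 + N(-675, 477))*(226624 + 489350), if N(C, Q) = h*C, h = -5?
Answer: 89120147676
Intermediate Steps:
N(C, Q) = -5*C
(121099 + N(-675, 477))*(226624 + 489350) = (121099 - 5*(-675))*(226624 + 489350) = (121099 + 3375)*715974 = 124474*715974 = 89120147676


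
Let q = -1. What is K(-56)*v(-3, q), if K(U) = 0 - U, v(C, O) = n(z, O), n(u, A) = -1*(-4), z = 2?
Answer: 224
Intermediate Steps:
n(u, A) = 4
v(C, O) = 4
K(U) = -U
K(-56)*v(-3, q) = -1*(-56)*4 = 56*4 = 224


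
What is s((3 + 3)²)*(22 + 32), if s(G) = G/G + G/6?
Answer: 378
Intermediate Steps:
s(G) = 1 + G/6 (s(G) = 1 + G*(⅙) = 1 + G/6)
s((3 + 3)²)*(22 + 32) = (1 + (3 + 3)²/6)*(22 + 32) = (1 + (⅙)*6²)*54 = (1 + (⅙)*36)*54 = (1 + 6)*54 = 7*54 = 378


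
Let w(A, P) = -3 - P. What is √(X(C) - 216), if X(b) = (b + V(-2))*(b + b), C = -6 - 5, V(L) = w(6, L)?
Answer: 4*√3 ≈ 6.9282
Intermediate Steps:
V(L) = -3 - L
C = -11
X(b) = 2*b*(-1 + b) (X(b) = (b + (-3 - 1*(-2)))*(b + b) = (b + (-3 + 2))*(2*b) = (b - 1)*(2*b) = (-1 + b)*(2*b) = 2*b*(-1 + b))
√(X(C) - 216) = √(2*(-11)*(-1 - 11) - 216) = √(2*(-11)*(-12) - 216) = √(264 - 216) = √48 = 4*√3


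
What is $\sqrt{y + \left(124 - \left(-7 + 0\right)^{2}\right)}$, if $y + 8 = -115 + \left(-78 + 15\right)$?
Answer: $i \sqrt{111} \approx 10.536 i$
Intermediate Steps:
$y = -186$ ($y = -8 + \left(-115 + \left(-78 + 15\right)\right) = -8 - 178 = -186$)
$\sqrt{y + \left(124 - \left(-7 + 0\right)^{2}\right)} = \sqrt{-186 + \left(124 - \left(-7 + 0\right)^{2}\right)} = \sqrt{-186 + \left(124 - \left(-7\right)^{2}\right)} = \sqrt{-186 + \left(124 - 49\right)} = \sqrt{-186 + 75} = \sqrt{-111} = i \sqrt{111}$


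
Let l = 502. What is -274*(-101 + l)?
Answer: -109874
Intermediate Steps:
-274*(-101 + l) = -274*(-101 + 502) = -274*401 = -109874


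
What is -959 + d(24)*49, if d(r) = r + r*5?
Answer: 6097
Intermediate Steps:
d(r) = 6*r (d(r) = r + 5*r = 6*r)
-959 + d(24)*49 = -959 + (6*24)*49 = -959 + 144*49 = -959 + 7056 = 6097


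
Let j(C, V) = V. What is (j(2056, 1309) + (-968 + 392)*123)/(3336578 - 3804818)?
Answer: 69539/468240 ≈ 0.14851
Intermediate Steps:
(j(2056, 1309) + (-968 + 392)*123)/(3336578 - 3804818) = (1309 + (-968 + 392)*123)/(3336578 - 3804818) = (1309 - 576*123)/(-468240) = (1309 - 70848)*(-1/468240) = -69539*(-1/468240) = 69539/468240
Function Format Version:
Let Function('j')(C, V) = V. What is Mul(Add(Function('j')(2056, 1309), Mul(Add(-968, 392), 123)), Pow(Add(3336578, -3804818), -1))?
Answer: Rational(69539, 468240) ≈ 0.14851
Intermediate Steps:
Mul(Add(Function('j')(2056, 1309), Mul(Add(-968, 392), 123)), Pow(Add(3336578, -3804818), -1)) = Mul(Add(1309, Mul(Add(-968, 392), 123)), Pow(Add(3336578, -3804818), -1)) = Mul(Add(1309, Mul(-576, 123)), Pow(-468240, -1)) = Mul(Add(1309, -70848), Rational(-1, 468240)) = Mul(-69539, Rational(-1, 468240)) = Rational(69539, 468240)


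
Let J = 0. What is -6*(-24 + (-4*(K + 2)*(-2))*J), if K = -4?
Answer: 144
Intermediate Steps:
-6*(-24 + (-4*(K + 2)*(-2))*J) = -6*(-24 + (-4*(-4 + 2)*(-2))*0) = -6*(-24 + (-4*(-2)*(-2))*0) = -6*(-24 + (8*(-2))*0) = -6*(-24 - 16*0) = -6*(-24 + 0) = -6*(-24) = 144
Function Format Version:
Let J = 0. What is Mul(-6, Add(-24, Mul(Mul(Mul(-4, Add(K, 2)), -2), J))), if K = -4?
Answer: 144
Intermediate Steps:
Mul(-6, Add(-24, Mul(Mul(Mul(-4, Add(K, 2)), -2), J))) = Mul(-6, Add(-24, Mul(Mul(Mul(-4, Add(-4, 2)), -2), 0))) = Mul(-6, Add(-24, Mul(Mul(Mul(-4, -2), -2), 0))) = Mul(-6, Add(-24, Mul(Mul(8, -2), 0))) = Mul(-6, Add(-24, Mul(-16, 0))) = Mul(-6, Add(-24, 0)) = Mul(-6, -24) = 144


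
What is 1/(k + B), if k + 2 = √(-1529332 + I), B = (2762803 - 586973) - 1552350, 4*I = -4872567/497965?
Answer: 1241880889080/774288459181930327 - 2*I*√1516910997119472955/774288459181930327 ≈ 1.6039e-6 - 3.1813e-9*I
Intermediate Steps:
I = -4872567/1991860 (I = (-4872567/497965)/4 = (-4872567*1/497965)/4 = (¼)*(-4872567/497965) = -4872567/1991860 ≈ -2.4462)
B = 623480 (B = 2175830 - 1552350 = 623480)
k = -2 + I*√1516910997119472955/995930 (k = -2 + √(-1529332 - 4872567/1991860) = -2 + √(-3046220110087/1991860) = -2 + I*√1516910997119472955/995930 ≈ -2.0 + 1236.7*I)
1/(k + B) = 1/((-2 + I*√1516910997119472955/995930) + 623480) = 1/(623478 + I*√1516910997119472955/995930)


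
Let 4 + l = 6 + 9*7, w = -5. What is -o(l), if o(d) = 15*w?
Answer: 75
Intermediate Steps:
l = 65 (l = -4 + (6 + 9*7) = -4 + (6 + 63) = -4 + 69 = 65)
o(d) = -75 (o(d) = 15*(-5) = -75)
-o(l) = -1*(-75) = 75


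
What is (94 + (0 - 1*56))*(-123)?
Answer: -4674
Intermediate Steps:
(94 + (0 - 1*56))*(-123) = (94 + (0 - 56))*(-123) = (94 - 56)*(-123) = 38*(-123) = -4674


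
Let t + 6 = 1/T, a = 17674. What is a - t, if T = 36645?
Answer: 647883599/36645 ≈ 17680.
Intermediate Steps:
t = -219869/36645 (t = -6 + 1/36645 = -219869/36645 ≈ -6.0000)
a - t = 17674 - 1*(-219869/36645) = 17674 + 219869/36645 = 647883599/36645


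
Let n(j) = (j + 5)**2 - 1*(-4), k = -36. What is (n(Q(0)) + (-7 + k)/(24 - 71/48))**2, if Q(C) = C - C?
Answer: 857611225/1168561 ≈ 733.90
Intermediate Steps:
Q(C) = 0
n(j) = 4 + (5 + j)**2 (n(j) = (5 + j)**2 + 4 = 4 + (5 + j)**2)
(n(Q(0)) + (-7 + k)/(24 - 71/48))**2 = ((4 + (5 + 0)**2) + (-7 - 36)/(24 - 71/48))**2 = ((4 + 5**2) - 43/(24 - 71*1/48))**2 = ((4 + 25) - 43/(24 - 71/48))**2 = (29 - 43/1081/48)**2 = (29 - 43*48/1081)**2 = (29 - 2064/1081)**2 = (29285/1081)**2 = 857611225/1168561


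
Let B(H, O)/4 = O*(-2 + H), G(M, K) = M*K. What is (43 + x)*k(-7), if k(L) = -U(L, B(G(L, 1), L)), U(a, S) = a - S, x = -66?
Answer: -5957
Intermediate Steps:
G(M, K) = K*M
B(H, O) = 4*O*(-2 + H) (B(H, O) = 4*(O*(-2 + H)) = 4*O*(-2 + H))
k(L) = -L + 4*L*(-2 + L) (k(L) = -(L - 4*L*(-2 + 1*L)) = -(L - 4*L*(-2 + L)) = -L + 4*L*(-2 + L))
(43 + x)*k(-7) = (43 - 66)*(-7*(-9 + 4*(-7))) = -(-161)*(-9 - 28) = -(-161)*(-37) = -23*259 = -5957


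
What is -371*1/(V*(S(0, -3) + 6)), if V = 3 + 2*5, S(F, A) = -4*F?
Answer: -371/78 ≈ -4.7564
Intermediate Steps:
V = 13 (V = 3 + 10 = 13)
-371*1/(V*(S(0, -3) + 6)) = -371*1/(13*(-4*0 + 6)) = -371*1/(13*(0 + 6)) = -371/(13*6) = -371/78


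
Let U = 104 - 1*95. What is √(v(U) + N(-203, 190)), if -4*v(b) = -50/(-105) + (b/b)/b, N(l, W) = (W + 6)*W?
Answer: √65691101/42 ≈ 192.98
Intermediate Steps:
U = 9 (U = 104 - 95 = 9)
N(l, W) = W*(6 + W) (N(l, W) = (6 + W)*W = W*(6 + W))
v(b) = -5/42 - 1/(4*b) (v(b) = -(-50/(-105) + (b/b)/b)/4 = -(-50*(-1/105) + 1/b)/4 = -(10/21 + 1/b)/4 = -5/42 - 1/(4*b))
√(v(U) + N(-203, 190)) = √((1/84)*(-21 - 10*9)/9 + 190*(6 + 190)) = √((1/84)*(⅑)*(-21 - 90) + 190*196) = √((1/84)*(⅑)*(-111) + 37240) = √(-37/252 + 37240) = √(9384443/252) = √65691101/42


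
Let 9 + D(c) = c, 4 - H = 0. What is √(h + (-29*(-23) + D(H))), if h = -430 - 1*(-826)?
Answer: 23*√2 ≈ 32.527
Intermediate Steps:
H = 4 (H = 4 - 1*0 = 4 + 0 = 4)
D(c) = -9 + c
h = 396 (h = -430 + 826 = 396)
√(h + (-29*(-23) + D(H))) = √(396 + (-29*(-23) + (-9 + 4))) = √(396 + (667 - 5)) = √(396 + 662) = √1058 = 23*√2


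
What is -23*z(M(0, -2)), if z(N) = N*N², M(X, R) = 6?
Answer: -4968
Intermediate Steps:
z(N) = N³
-23*z(M(0, -2)) = -23*6³ = -23*216 = -4968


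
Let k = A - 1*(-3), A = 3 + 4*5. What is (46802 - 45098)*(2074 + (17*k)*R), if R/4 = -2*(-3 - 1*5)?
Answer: 51736848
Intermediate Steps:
A = 23 (A = 3 + 20 = 23)
k = 26 (k = 23 - 1*(-3) = 23 + 3 = 26)
R = 64 (R = 4*(-2*(-3 - 1*5)) = 4*(-2*(-3 - 5)) = 4*(-2*(-8)) = 4*16 = 64)
(46802 - 45098)*(2074 + (17*k)*R) = (46802 - 45098)*(2074 + (17*26)*64) = 1704*(2074 + 442*64) = 1704*(2074 + 28288) = 1704*30362 = 51736848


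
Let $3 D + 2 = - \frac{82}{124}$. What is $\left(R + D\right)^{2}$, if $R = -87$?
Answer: $\frac{29691601}{3844} \approx 7724.1$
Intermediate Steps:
$D = - \frac{55}{62}$ ($D = - \frac{2}{3} + \frac{\left(-82\right) \frac{1}{124}}{3} = - \frac{2}{3} + \frac{1}{3} \left(- \frac{41}{62}\right) = - \frac{2}{3} - \frac{41}{186} = - \frac{55}{62} \approx -0.8871$)
$\left(R + D\right)^{2} = \left(-87 - \frac{55}{62}\right)^{2} = \left(- \frac{5449}{62}\right)^{2} = \frac{29691601}{3844}$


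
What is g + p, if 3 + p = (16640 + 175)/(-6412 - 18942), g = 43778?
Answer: 1109854535/25354 ≈ 43774.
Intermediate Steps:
p = -92877/25354 (p = -3 + (16640 + 175)/(-6412 - 18942) = -3 + 16815/(-25354) = -3 + 16815*(-1/25354) = -3 - 16815/25354 = -92877/25354 ≈ -3.6632)
g + p = 43778 - 92877/25354 = 1109854535/25354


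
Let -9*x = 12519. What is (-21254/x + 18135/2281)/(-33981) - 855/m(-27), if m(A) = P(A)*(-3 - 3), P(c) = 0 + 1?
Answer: 30727791481217/215634658902 ≈ 142.50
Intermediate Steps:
x = -1391 (x = -1/9*12519 = -1391)
P(c) = 1
m(A) = -6 (m(A) = 1*(-3 - 3) = 1*(-6) = -6)
(-21254/x + 18135/2281)/(-33981) - 855/m(-27) = (-21254/(-1391) + 18135/2281)/(-33981) - 855/(-6) = (-21254*(-1/1391) + 18135*(1/2281))*(-1/33981) - 855*(-1/6) = (21254/1391 + 18135/2281)*(-1/33981) + 285/2 = (73706159/3172871)*(-1/33981) + 285/2 = -73706159/107817329451 + 285/2 = 30727791481217/215634658902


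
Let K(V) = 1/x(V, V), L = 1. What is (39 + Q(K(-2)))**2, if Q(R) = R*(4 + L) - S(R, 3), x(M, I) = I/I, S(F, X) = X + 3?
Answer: 1444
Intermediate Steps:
S(F, X) = 3 + X
x(M, I) = 1
K(V) = 1 (K(V) = 1/1 = 1)
Q(R) = -6 + 5*R (Q(R) = R*(4 + 1) - (3 + 3) = R*5 - 1*6 = 5*R - 6 = -6 + 5*R)
(39 + Q(K(-2)))**2 = (39 + (-6 + 5*1))**2 = (39 + (-6 + 5))**2 = (39 - 1)**2 = 38**2 = 1444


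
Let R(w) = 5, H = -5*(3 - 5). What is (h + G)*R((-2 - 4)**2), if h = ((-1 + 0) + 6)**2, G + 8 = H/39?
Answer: 3365/39 ≈ 86.282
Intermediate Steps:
H = 10 (H = -5*(-2) = 10)
G = -302/39 (G = -8 + 10/39 = -302/39 ≈ -7.7436)
h = 25 (h = (-1 + 6)**2 = 5**2 = 25)
(h + G)*R((-2 - 4)**2) = (25 - 302/39)*5 = (673/39)*5 = 3365/39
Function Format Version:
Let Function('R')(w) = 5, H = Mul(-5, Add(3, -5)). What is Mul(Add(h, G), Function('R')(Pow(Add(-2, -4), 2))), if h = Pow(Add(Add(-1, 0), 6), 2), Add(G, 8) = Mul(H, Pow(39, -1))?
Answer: Rational(3365, 39) ≈ 86.282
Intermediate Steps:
H = 10 (H = Mul(-5, -2) = 10)
G = Rational(-302, 39) (G = Add(-8, Mul(10, Pow(39, -1))) = Add(-8, Mul(10, Rational(1, 39))) = Add(-8, Rational(10, 39)) = Rational(-302, 39) ≈ -7.7436)
h = 25 (h = Pow(Add(-1, 6), 2) = Pow(5, 2) = 25)
Mul(Add(h, G), Function('R')(Pow(Add(-2, -4), 2))) = Mul(Add(25, Rational(-302, 39)), 5) = Mul(Rational(673, 39), 5) = Rational(3365, 39)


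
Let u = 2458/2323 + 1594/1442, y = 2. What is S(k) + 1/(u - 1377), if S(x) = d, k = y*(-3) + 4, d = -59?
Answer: -135860399161/2302690242 ≈ -59.001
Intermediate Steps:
k = -2 (k = 2*(-3) + 4 = -6 + 4 = -2)
u = 3623649/1674883 (u = 2458*(1/2323) + 1594*(1/1442) = 2458/2323 + 797/721 = 3623649/1674883 ≈ 2.1635)
S(x) = -59
S(k) + 1/(u - 1377) = -59 + 1/(3623649/1674883 - 1377) = -59 + 1/(-2302690242/1674883) = -59 - 1674883/2302690242 = -135860399161/2302690242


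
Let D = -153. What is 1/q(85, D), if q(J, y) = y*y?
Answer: 1/23409 ≈ 4.2719e-5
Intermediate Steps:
q(J, y) = y**2
1/q(85, D) = 1/((-153)**2) = 1/23409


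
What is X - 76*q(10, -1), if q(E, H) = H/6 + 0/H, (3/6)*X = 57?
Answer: 380/3 ≈ 126.67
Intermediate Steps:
X = 114 (X = 2*57 = 114)
q(E, H) = H/6 (q(E, H) = H*(⅙) + 0 = H/6 + 0 = H/6)
X - 76*q(10, -1) = 114 - 38*(-1)/3 = 114 - 76*(-⅙) = 114 + 38/3 = 380/3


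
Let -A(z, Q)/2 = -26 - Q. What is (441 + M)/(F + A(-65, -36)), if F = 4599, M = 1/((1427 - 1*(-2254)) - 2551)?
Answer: 498331/5174270 ≈ 0.096309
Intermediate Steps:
A(z, Q) = 52 + 2*Q (A(z, Q) = -2*(-26 - Q) = 52 + 2*Q)
M = 1/1130 (M = 1/((1427 + 2254) - 2551) = 1/(3681 - 2551) = 1/1130 ≈ 0.00088496)
(441 + M)/(F + A(-65, -36)) = (441 + 1/1130)/(4599 + (52 + 2*(-36))) = 498331/(1130*(4599 + (52 - 72))) = 498331/(1130*(4599 - 20)) = (498331/1130)/4579 = (498331/1130)*(1/4579) = 498331/5174270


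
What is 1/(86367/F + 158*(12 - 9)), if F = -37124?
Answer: 37124/17510409 ≈ 0.0021201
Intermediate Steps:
1/(86367/F + 158*(12 - 9)) = 1/(86367/(-37124) + 158*(12 - 9)) = 1/(86367*(-1/37124) + 158*3) = 1/(-86367/37124 + 474) = 1/(17510409/37124) = 37124/17510409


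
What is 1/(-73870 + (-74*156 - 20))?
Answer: -1/85434 ≈ -1.1705e-5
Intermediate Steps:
1/(-73870 + (-74*156 - 20)) = 1/(-73870 + (-11544 - 20)) = 1/(-73870 - 11564) = 1/(-85434) = -1/85434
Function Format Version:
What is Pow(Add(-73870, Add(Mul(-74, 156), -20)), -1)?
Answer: Rational(-1, 85434) ≈ -1.1705e-5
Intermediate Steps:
Pow(Add(-73870, Add(Mul(-74, 156), -20)), -1) = Pow(Add(-73870, Add(-11544, -20)), -1) = Pow(Add(-73870, -11564), -1) = Pow(-85434, -1) = Rational(-1, 85434)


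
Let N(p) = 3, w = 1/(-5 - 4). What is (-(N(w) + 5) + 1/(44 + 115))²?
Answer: 1615441/25281 ≈ 63.899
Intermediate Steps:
w = -⅑ (w = 1/(-9) = -⅑ ≈ -0.11111)
(-(N(w) + 5) + 1/(44 + 115))² = (-(3 + 5) + 1/(44 + 115))² = (-1*8 + 1/159)² = (-8 + 1/159)² = (-1271/159)² = 1615441/25281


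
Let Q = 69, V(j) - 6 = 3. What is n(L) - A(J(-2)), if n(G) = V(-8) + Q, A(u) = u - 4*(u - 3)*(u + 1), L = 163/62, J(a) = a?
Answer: 100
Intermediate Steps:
V(j) = 9 (V(j) = 6 + 3 = 9)
L = 163/62 (L = 163*(1/62) = 163/62 ≈ 2.6290)
A(u) = u - 4*(1 + u)*(-3 + u) (A(u) = u - 4*(-3 + u)*(1 + u) = u - 4*(1 + u)*(-3 + u))
n(G) = 78 (n(G) = 9 + 69 = 78)
n(L) - A(J(-2)) = 78 - (12 - 4*(-2)² + 9*(-2)) = 78 - (12 - 4*4 - 18) = 78 - (12 - 16 - 18) = 78 - 1*(-22) = 78 + 22 = 100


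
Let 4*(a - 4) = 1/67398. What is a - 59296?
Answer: -15984648863/269592 ≈ -59292.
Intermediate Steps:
a = 1078369/269592 (a = 4 + (¼)/67398 = 4 + (¼)*(1/67398) = 4 + 1/269592 = 1078369/269592 ≈ 4.0000)
a - 59296 = 1078369/269592 - 59296 = -15984648863/269592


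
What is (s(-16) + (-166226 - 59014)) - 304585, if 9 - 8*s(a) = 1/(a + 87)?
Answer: -150469981/284 ≈ -5.2982e+5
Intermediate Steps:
s(a) = 9/8 - 1/(8*(87 + a)) (s(a) = 9/8 - 1/(8*(a + 87)) = 9/8 - 1/(8*(87 + a)))
(s(-16) + (-166226 - 59014)) - 304585 = ((782 + 9*(-16))/(8*(87 - 16)) + (-166226 - 59014)) - 304585 = ((1/8)*(782 - 144)/71 - 225240) - 304585 = ((1/8)*(1/71)*638 - 225240) - 304585 = (319/284 - 225240) - 304585 = -63967841/284 - 304585 = -150469981/284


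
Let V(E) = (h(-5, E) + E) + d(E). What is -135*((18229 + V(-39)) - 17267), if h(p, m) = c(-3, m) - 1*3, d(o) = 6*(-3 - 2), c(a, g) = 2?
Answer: -120420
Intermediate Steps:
d(o) = -30 (d(o) = 6*(-5) = -30)
h(p, m) = -1 (h(p, m) = 2 - 1*3 = 2 - 3 = -1)
V(E) = -31 + E (V(E) = (-1 + E) - 30 = -31 + E)
-135*((18229 + V(-39)) - 17267) = -135*((18229 + (-31 - 39)) - 17267) = -135*((18229 - 70) - 17267) = -135*(18159 - 17267) = -135*892 = -120420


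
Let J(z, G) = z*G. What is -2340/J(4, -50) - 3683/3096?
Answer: 162701/15480 ≈ 10.510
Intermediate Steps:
J(z, G) = G*z
-2340/J(4, -50) - 3683/3096 = -2340/((-50*4)) - 3683/3096 = -2340/(-200) - 3683*1/3096 = -2340*(-1/200) - 3683/3096 = 117/10 - 3683/3096 = 162701/15480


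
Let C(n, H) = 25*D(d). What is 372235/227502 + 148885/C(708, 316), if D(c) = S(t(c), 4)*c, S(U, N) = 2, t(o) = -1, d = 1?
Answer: 1694512351/568755 ≈ 2979.3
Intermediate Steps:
D(c) = 2*c
C(n, H) = 50 (C(n, H) = 25*(2*1) = 25*2 = 50)
372235/227502 + 148885/C(708, 316) = 372235/227502 + 148885/50 = 372235*(1/227502) + 148885*(1/50) = 372235/227502 + 29777/10 = 1694512351/568755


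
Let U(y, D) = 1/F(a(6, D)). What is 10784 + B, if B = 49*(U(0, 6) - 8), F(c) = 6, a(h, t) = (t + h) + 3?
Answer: 62401/6 ≈ 10400.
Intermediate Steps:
a(h, t) = 3 + h + t (a(h, t) = (h + t) + 3 = 3 + h + t)
U(y, D) = 1/6
B = -2303/6 (B = 49*(1/6 - 8) = 49*(-47/6) = -2303/6 ≈ -383.83)
10784 + B = 10784 - 2303/6 = 62401/6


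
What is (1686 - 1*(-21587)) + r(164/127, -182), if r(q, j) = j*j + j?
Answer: 56215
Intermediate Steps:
r(q, j) = j + j**2 (r(q, j) = j**2 + j = j + j**2)
(1686 - 1*(-21587)) + r(164/127, -182) = (1686 - 1*(-21587)) - 182*(1 - 182) = (1686 + 21587) - 182*(-181) = 23273 + 32942 = 56215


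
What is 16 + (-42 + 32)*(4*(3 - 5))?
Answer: 96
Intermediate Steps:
16 + (-42 + 32)*(4*(3 - 5)) = 16 - 40*(-2) = 16 - 10*(-8) = 16 + 80 = 96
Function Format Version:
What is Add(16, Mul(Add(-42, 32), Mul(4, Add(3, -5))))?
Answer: 96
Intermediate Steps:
Add(16, Mul(Add(-42, 32), Mul(4, Add(3, -5)))) = Add(16, Mul(-10, Mul(4, -2))) = Add(16, Mul(-10, -8)) = Add(16, 80) = 96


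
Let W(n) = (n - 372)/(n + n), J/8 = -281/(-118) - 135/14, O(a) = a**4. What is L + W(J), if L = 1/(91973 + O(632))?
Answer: 7084676071833839/1913837326493004 ≈ 3.7018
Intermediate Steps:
J = -23992/413 (J = 8*(-281/(-118) - 135/14) = 8*(-281*(-1/118) - 135*1/14) = 8*(281/118 - 135/14) = 8*(-2999/413) = -23992/413 ≈ -58.092)
W(n) = (-372 + n)/(2*n) (W(n) = (-372 + n)/((2*n)) = (-372 + n)*(1/(2*n)) = (-372 + n)/(2*n))
L = 1/159539623749 (L = 1/(91973 + 632**4) = 1/(91973 + 159539531776) = 1/159539623749 ≈ 6.2680e-12)
L + W(J) = 1/159539623749 + (-372 - 23992/413)/(2*(-23992/413)) = 1/159539623749 + (1/2)*(-413/23992)*(-177628/413) = 1/159539623749 + 44407/11996 = 7084676071833839/1913837326493004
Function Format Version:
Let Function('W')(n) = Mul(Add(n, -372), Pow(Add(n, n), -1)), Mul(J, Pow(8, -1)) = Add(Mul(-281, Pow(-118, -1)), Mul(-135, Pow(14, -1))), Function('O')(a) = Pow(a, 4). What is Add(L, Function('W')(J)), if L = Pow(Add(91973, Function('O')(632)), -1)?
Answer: Rational(7084676071833839, 1913837326493004) ≈ 3.7018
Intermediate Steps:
J = Rational(-23992, 413) (J = Mul(8, Add(Mul(-281, Pow(-118, -1)), Mul(-135, Pow(14, -1)))) = Mul(8, Add(Mul(-281, Rational(-1, 118)), Mul(-135, Rational(1, 14)))) = Mul(8, Add(Rational(281, 118), Rational(-135, 14))) = Mul(8, Rational(-2999, 413)) = Rational(-23992, 413) ≈ -58.092)
Function('W')(n) = Mul(Rational(1, 2), Pow(n, -1), Add(-372, n)) (Function('W')(n) = Mul(Add(-372, n), Pow(Mul(2, n), -1)) = Mul(Add(-372, n), Mul(Rational(1, 2), Pow(n, -1))) = Mul(Rational(1, 2), Pow(n, -1), Add(-372, n)))
L = Rational(1, 159539623749) (L = Pow(Add(91973, Pow(632, 4)), -1) = Pow(Add(91973, 159539531776), -1) = Pow(159539623749, -1) = Rational(1, 159539623749) ≈ 6.2680e-12)
Add(L, Function('W')(J)) = Add(Rational(1, 159539623749), Mul(Rational(1, 2), Pow(Rational(-23992, 413), -1), Add(-372, Rational(-23992, 413)))) = Add(Rational(1, 159539623749), Mul(Rational(1, 2), Rational(-413, 23992), Rational(-177628, 413))) = Add(Rational(1, 159539623749), Rational(44407, 11996)) = Rational(7084676071833839, 1913837326493004)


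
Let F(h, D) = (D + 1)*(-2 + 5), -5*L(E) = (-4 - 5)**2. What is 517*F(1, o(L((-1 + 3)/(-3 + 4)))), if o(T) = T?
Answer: -117876/5 ≈ -23575.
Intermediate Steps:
L(E) = -81/5 (L(E) = -(-4 - 5)**2/5 = -1/5*(-9)**2 = -1/5*81 = -81/5)
F(h, D) = 3 + 3*D (F(h, D) = (1 + D)*3 = 3 + 3*D)
517*F(1, o(L((-1 + 3)/(-3 + 4)))) = 517*(3 + 3*(-81/5)) = 517*(3 - 243/5) = 517*(-228/5) = -117876/5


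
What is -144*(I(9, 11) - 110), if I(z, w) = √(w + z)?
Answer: 15840 - 288*√5 ≈ 15196.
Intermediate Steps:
-144*(I(9, 11) - 110) = -144*(√(11 + 9) - 110) = -144*(√20 - 110) = -144*(2*√5 - 110) = -144*(-110 + 2*√5) = 15840 - 288*√5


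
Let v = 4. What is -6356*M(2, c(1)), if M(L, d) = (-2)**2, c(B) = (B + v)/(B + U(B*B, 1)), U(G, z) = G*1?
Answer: -25424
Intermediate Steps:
U(G, z) = G
c(B) = (4 + B)/(B + B**2) (c(B) = (B + 4)/(B + B*B) = (4 + B)/(B + B**2))
M(L, d) = 4
-6356*M(2, c(1)) = -6356*4 = -25424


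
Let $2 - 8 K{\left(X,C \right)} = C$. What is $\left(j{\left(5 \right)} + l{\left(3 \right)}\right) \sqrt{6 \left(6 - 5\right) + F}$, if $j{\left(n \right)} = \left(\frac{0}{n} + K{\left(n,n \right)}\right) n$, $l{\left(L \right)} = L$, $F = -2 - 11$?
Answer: $\frac{9 i \sqrt{7}}{8} \approx 2.9765 i$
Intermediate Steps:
$F = -13$ ($F = -2 - 11 = -13$)
$K{\left(X,C \right)} = \frac{1}{4} - \frac{C}{8}$
$j{\left(n \right)} = n \left(\frac{1}{4} - \frac{n}{8}\right)$ ($j{\left(n \right)} = \left(\frac{0}{n} - \left(- \frac{1}{4} + \frac{n}{8}\right)\right) n = \left(0 - \left(- \frac{1}{4} + \frac{n}{8}\right)\right) n = \left(\frac{1}{4} - \frac{n}{8}\right) n = n \left(\frac{1}{4} - \frac{n}{8}\right)$)
$\left(j{\left(5 \right)} + l{\left(3 \right)}\right) \sqrt{6 \left(6 - 5\right) + F} = \left(\frac{1}{8} \cdot 5 \left(2 - 5\right) + 3\right) \sqrt{6 \left(6 - 5\right) - 13} = \left(\frac{1}{8} \cdot 5 \left(2 - 5\right) + 3\right) \sqrt{6 \cdot 1 - 13} = \left(\frac{1}{8} \cdot 5 \left(-3\right) + 3\right) \sqrt{6 - 13} = \left(- \frac{15}{8} + 3\right) \sqrt{-7} = \frac{9 i \sqrt{7}}{8}$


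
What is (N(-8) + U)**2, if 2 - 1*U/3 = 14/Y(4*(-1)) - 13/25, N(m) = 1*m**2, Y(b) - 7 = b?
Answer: 2070721/625 ≈ 3313.2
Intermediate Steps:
Y(b) = 7 + b
N(m) = m**2
U = -161/25 (U = 6 - 3*(14/(7 + 4*(-1)) - 13/25) = 6 - 3*(14/(7 - 4) - 13*1/25) = 6 - 3*(14/3 - 13/25) = 6 - 3*311/75 = 6 - 311/25 = -161/25 ≈ -6.4400)
(N(-8) + U)**2 = ((-8)**2 - 161/25)**2 = (64 - 161/25)**2 = (1439/25)**2 = 2070721/625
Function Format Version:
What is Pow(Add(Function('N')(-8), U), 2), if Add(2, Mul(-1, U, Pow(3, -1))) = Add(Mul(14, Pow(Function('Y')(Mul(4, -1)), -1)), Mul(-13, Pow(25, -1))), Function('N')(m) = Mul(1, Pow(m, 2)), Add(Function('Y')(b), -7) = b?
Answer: Rational(2070721, 625) ≈ 3313.2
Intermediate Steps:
Function('Y')(b) = Add(7, b)
Function('N')(m) = Pow(m, 2)
U = Rational(-161, 25) (U = Add(6, Mul(-3, Add(Mul(14, Pow(Add(7, Mul(4, -1)), -1)), Mul(-13, Pow(25, -1))))) = Add(6, Mul(-3, Add(Mul(14, Pow(Add(7, -4), -1)), Mul(-13, Rational(1, 25))))) = Add(6, Mul(-3, Add(Mul(14, Pow(3, -1)), Rational(-13, 25)))) = Add(6, Mul(-3, Add(Mul(14, Rational(1, 3)), Rational(-13, 25)))) = Add(6, Mul(-3, Add(Rational(14, 3), Rational(-13, 25)))) = Add(6, Mul(-3, Rational(311, 75))) = Add(6, Rational(-311, 25)) = Rational(-161, 25) ≈ -6.4400)
Pow(Add(Function('N')(-8), U), 2) = Pow(Add(Pow(-8, 2), Rational(-161, 25)), 2) = Pow(Add(64, Rational(-161, 25)), 2) = Pow(Rational(1439, 25), 2) = Rational(2070721, 625)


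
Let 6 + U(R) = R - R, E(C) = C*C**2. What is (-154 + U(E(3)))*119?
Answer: -19040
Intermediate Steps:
E(C) = C**3
U(R) = -6 (U(R) = -6 + (R - R) = -6 + 0 = -6)
(-154 + U(E(3)))*119 = (-154 - 6)*119 = -160*119 = -19040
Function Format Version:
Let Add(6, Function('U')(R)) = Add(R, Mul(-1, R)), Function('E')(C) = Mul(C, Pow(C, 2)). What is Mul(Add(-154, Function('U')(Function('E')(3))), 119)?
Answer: -19040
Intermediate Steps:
Function('E')(C) = Pow(C, 3)
Function('U')(R) = -6 (Function('U')(R) = Add(-6, Add(R, Mul(-1, R))) = Add(-6, 0) = -6)
Mul(Add(-154, Function('U')(Function('E')(3))), 119) = Mul(Add(-154, -6), 119) = Mul(-160, 119) = -19040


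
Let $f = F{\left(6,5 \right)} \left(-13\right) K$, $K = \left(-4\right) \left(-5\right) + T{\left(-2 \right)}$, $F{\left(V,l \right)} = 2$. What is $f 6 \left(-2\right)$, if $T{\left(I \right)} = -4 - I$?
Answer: $5616$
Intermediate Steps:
$K = 18$ ($K = \left(-4\right) \left(-5\right) - 2 = 20 + \left(-4 + 2\right) = 20 - 2 = 18$)
$f = -468$ ($f = 2 \left(-13\right) 18 = \left(-26\right) 18 = -468$)
$f 6 \left(-2\right) = - 468 \cdot 6 \left(-2\right) = \left(-468\right) \left(-12\right) = 5616$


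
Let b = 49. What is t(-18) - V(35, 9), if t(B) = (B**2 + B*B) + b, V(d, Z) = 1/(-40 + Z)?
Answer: 21608/31 ≈ 697.03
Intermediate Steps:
t(B) = 49 + 2*B**2 (t(B) = (B**2 + B*B) + 49 = (B**2 + B**2) + 49 = 2*B**2 + 49 = 49 + 2*B**2)
t(-18) - V(35, 9) = (49 + 2*(-18)**2) - 1/(-40 + 9) = (49 + 2*324) - 1/(-31) = (49 + 648) - 1*(-1/31) = 697 + 1/31 = 21608/31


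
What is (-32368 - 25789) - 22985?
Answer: -81142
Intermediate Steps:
(-32368 - 25789) - 22985 = -58157 - 22985 = -81142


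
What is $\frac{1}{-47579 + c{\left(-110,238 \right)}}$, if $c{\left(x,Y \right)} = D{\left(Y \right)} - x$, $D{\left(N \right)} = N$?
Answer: $- \frac{1}{47231} \approx -2.1173 \cdot 10^{-5}$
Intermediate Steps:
$c{\left(x,Y \right)} = Y - x$
$\frac{1}{-47579 + c{\left(-110,238 \right)}} = \frac{1}{-47579 + \left(238 - -110\right)} = \frac{1}{-47579 + \left(238 + 110\right)} = \frac{1}{-47579 + 348} = \frac{1}{-47231} = - \frac{1}{47231}$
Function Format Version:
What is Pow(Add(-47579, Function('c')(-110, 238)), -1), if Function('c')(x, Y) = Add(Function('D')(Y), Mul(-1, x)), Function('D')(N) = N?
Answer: Rational(-1, 47231) ≈ -2.1173e-5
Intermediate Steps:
Function('c')(x, Y) = Add(Y, Mul(-1, x))
Pow(Add(-47579, Function('c')(-110, 238)), -1) = Pow(Add(-47579, Add(238, Mul(-1, -110))), -1) = Pow(Add(-47579, Add(238, 110)), -1) = Pow(Add(-47579, 348), -1) = Pow(-47231, -1) = Rational(-1, 47231)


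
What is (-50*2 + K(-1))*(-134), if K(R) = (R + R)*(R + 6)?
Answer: 14740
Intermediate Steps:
K(R) = 2*R*(6 + R) (K(R) = (2*R)*(6 + R) = 2*R*(6 + R))
(-50*2 + K(-1))*(-134) = (-50*2 + 2*(-1)*(6 - 1))*(-134) = (-100 + 2*(-1)*5)*(-134) = (-100 - 10)*(-134) = -110*(-134) = 14740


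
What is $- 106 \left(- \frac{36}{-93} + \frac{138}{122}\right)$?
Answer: $- \frac{304326}{1891} \approx -160.93$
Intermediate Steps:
$- 106 \left(- \frac{36}{-93} + \frac{138}{122}\right) = - 106 \left(\left(-36\right) \left(- \frac{1}{93}\right) + 138 \cdot \frac{1}{122}\right) = - 106 \left(\frac{12}{31} + \frac{69}{61}\right) = \left(-106\right) \frac{2871}{1891} = - \frac{304326}{1891}$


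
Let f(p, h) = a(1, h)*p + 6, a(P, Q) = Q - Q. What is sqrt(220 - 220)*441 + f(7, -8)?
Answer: 6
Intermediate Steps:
a(P, Q) = 0
f(p, h) = 6 (f(p, h) = 0*p + 6 = 0 + 6 = 6)
sqrt(220 - 220)*441 + f(7, -8) = sqrt(220 - 220)*441 + 6 = sqrt(0)*441 + 6 = 0*441 + 6 = 0 + 6 = 6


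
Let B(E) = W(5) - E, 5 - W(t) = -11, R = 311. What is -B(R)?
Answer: 295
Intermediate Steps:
W(t) = 16 (W(t) = 5 - 1*(-11) = 5 + 11 = 16)
B(E) = 16 - E
-B(R) = -(16 - 1*311) = -(16 - 311) = -1*(-295) = 295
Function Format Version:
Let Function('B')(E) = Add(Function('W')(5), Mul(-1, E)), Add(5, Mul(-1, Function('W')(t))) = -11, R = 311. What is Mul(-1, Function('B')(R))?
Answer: 295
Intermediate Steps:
Function('W')(t) = 16 (Function('W')(t) = Add(5, Mul(-1, -11)) = Add(5, 11) = 16)
Function('B')(E) = Add(16, Mul(-1, E))
Mul(-1, Function('B')(R)) = Mul(-1, Add(16, Mul(-1, 311))) = Mul(-1, Add(16, -311)) = Mul(-1, -295) = 295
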